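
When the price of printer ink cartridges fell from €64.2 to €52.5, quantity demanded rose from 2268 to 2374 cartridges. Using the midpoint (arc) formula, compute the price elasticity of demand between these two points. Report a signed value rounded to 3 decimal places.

-0.228

%ΔQ = (2374 − 2268) / [(2268 + 2374)/2] = 106/2321 = 0.045669…
%ΔP = (52.5 − 64.2) / [(64.2 + 52.5)/2] = -11.7/58.35 = -0.200514…
Arc Ed = %ΔQ / %ΔP = (106/2321) / (-11.7/58.35) = -0.22776…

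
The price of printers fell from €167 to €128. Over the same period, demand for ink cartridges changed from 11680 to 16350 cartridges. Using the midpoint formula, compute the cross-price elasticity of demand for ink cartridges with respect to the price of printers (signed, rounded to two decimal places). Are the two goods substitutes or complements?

%ΔQ_{ink cartridges} = (16350 − 11680)/avg = 4670/14015 = 0.333214…
%ΔP_{printers} = (128 − 167)/avg = -39/147.5 = -0.264406…
E_cross = (4670/14015) / (-39/147.5) = -1.2602…
E_cross < 0 ⇒ the goods are complements.

-1.26; complements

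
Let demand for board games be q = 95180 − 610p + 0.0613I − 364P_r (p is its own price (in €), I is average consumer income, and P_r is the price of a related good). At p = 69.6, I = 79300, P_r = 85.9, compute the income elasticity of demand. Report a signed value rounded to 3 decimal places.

0.185

At the given values, q = 95180 − 610(69.6) + 0.0613(79300) − 364(85.9) = 26317.49.
∂q/∂I = 0.0613.
E = (0.0613) × (79300/26317.49) = 0.18470…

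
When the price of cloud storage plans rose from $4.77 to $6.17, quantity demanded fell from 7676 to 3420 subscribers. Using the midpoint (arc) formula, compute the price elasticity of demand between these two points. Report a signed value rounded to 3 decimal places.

-2.997

%ΔQ = (3420 − 7676) / [(7676 + 3420)/2] = -4256/5548 = -0.767123…
%ΔP = (6.17 − 4.77) / [(4.77 + 6.17)/2] = 1.4/5.47 = 0.255941…
Arc Ed = %ΔQ / %ΔP = (-4256/5548) / (1.4/5.47) = -2.99726…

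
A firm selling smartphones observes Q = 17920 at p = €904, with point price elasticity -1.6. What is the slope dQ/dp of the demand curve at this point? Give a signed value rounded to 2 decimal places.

-31.72

Ed = (dQ/dp)·(p/Q) ⇒ dQ/dp = Ed·Q/p = (-1.6)·17920/904 = -31.7168…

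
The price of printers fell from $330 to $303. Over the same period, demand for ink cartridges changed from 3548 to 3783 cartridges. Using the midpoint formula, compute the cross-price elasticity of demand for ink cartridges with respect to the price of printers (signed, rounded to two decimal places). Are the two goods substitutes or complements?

%ΔQ_{ink cartridges} = (3783 − 3548)/avg = 235/3665.5 = 0.064111…
%ΔP_{printers} = (303 − 330)/avg = -27/316.5 = -0.085308…
E_cross = (235/3665.5) / (-27/316.5) = -0.7515…
E_cross < 0 ⇒ the goods are complements.

-0.75; complements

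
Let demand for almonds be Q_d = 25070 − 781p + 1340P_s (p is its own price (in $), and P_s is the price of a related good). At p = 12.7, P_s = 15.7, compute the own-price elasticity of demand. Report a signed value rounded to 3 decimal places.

At the given values, Q_d = 25070 − 781(12.7) + 1340(15.7) = 36189.3.
∂Q_d/∂p = −781.
E = (-781) × (12.7/36189.3) = -0.27407…

-0.274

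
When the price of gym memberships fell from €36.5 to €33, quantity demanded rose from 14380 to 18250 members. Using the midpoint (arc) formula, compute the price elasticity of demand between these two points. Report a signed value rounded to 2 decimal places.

%ΔQ = (18250 − 14380) / [(14380 + 18250)/2] = 3870/16315 = 0.237205…
%ΔP = (33 − 36.5) / [(36.5 + 33)/2] = -3.5/34.75 = -0.100719…
Arc Ed = %ΔQ / %ΔP = (3870/16315) / (-3.5/34.75) = -2.3551…

-2.36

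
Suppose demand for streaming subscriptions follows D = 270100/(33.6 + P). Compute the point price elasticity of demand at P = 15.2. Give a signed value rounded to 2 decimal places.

-0.31

dD/dP = −270100/(33.6 + P)² = -113.419. At P = 15.2, D = 5534.84.
Ed = (dD/dP)·(P/D) = (-113.419) × (15.2/5534.84) = -0.3114…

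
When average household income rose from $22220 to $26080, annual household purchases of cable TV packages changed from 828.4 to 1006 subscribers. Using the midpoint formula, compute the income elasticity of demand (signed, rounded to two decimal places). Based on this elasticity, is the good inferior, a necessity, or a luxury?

%ΔQ = (1006 − 828.4)/[( 828.4 + 1006)/2] = 177.6/917.2 = 0.193632…
%ΔIncome = (26080 − 22220)/[( 22220 + 26080)/2] = 3860/24150 = 0.159834…
E_income = (177.6/917.2) / (3860/24150) = 1.2114…
E_income > 1 ⇒ normal good, luxury.

1.21; luxury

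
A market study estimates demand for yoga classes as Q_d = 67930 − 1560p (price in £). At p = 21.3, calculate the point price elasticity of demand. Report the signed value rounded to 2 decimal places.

dQ_d/dp = −1560. At p = 21.3, Q_d = 67930 − 1560(21.3) = 34702.
Ed = (dQ_d/dp)·(p/Q_d) = −1560 × (21.3/34702) = -0.9575…

-0.96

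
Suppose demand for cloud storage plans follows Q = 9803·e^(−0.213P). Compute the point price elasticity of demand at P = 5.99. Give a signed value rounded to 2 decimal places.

dQ/dP = −0.213·Q = -582.955. At P = 5.99, Q = 2736.88.
Ed = (dQ/dP)·(P/Q) = (-582.955) × (5.99/2736.88) = -1.2758…

-1.28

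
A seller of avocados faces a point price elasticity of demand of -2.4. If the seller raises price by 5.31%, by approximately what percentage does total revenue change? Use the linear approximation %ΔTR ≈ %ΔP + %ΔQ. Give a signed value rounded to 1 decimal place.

-7.4%

%ΔQ ≈ Ed × %ΔP = (-2.4) × (+5.31%) = -12.7440%
%ΔTR ≈ %ΔP + %ΔQ = (+5.31%) + (-12.7440%) = -7.4340%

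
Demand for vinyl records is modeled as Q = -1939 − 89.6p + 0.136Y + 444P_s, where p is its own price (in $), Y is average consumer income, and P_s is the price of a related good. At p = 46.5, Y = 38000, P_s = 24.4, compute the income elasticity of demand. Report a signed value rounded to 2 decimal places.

At the given values, Q = -1939 − 89.6(46.5) + 0.136(38000) + 444(24.4) = 9896.2.
∂Q/∂Y = 0.136.
E = (0.136) × (38000/9896.2) = 0.5222…

0.52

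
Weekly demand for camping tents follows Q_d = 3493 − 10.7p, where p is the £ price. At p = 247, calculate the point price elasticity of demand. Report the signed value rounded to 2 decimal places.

dQ_d/dp = −10.7. At p = 247, Q_d = 3493 − 10.7(247) = 850.1.
Ed = (dQ_d/dp)·(p/Q_d) = −10.7 × (247/850.1) = -3.1089…

-3.11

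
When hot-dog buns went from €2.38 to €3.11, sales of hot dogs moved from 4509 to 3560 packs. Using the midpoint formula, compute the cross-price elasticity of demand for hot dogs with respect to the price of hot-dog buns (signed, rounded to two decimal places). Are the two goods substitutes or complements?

%ΔQ_{hot dogs} = (3560 − 4509)/avg = -949/4034.5 = -0.235221…
%ΔP_{hot-dog buns} = (3.11 − 2.38)/avg = 0.73/2.745 = 0.265938…
E_cross = (-949/4034.5) / (0.73/2.745) = -0.8844…
E_cross < 0 ⇒ the goods are complements.

-0.88; complements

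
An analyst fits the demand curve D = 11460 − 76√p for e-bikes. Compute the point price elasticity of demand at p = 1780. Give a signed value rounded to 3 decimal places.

dD/dp = −76/(2√p) = -0.900686. At p = 1780, D = 8253.56.
Ed = (dD/dp)·(p/D) = (-0.900686) × (1780/8253.56) = -0.19424…

-0.194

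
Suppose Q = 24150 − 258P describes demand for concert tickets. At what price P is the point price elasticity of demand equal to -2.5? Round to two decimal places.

Ed = −258P/(24150 − 258P). Set this equal to -2.5:
258P = 2.5·(24150 − 258P) ⇒ 258P(1 + 2.5) = 2.5·24150
P = 2.5·24150 / (258·3.5) = 66.8604…

66.86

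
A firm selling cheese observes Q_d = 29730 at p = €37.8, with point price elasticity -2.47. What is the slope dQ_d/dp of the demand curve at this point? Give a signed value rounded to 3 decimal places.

-1942.675

Ed = (dQ_d/dp)·(p/Q_d) ⇒ dQ_d/dp = Ed·Q_d/p = (-2.47)·29730/37.8 = -1942.67460…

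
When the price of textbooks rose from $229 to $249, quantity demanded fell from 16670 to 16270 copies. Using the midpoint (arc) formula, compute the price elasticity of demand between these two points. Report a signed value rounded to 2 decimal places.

-0.29

%ΔQ = (16270 − 16670) / [(16670 + 16270)/2] = -400/16470 = -0.024286…
%ΔP = (249 − 229) / [(229 + 249)/2] = 20/239 = 0.083682…
Arc Ed = %ΔQ / %ΔP = (-400/16470) / (20/239) = -0.2902…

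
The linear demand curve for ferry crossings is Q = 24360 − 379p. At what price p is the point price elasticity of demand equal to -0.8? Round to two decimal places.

28.57

Ed = −379p/(24360 − 379p). Set this equal to -0.8:
379p = 0.8·(24360 − 379p) ⇒ 379p(1 + 0.8) = 0.8·24360
p = 0.8·24360 / (379·1.8) = 28.5664…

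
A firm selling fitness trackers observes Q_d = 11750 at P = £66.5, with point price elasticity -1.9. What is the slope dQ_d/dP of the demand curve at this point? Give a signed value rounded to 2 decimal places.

Ed = (dQ_d/dP)·(P/Q_d) ⇒ dQ_d/dP = Ed·Q_d/P = (-1.9)·11750/66.5 = -335.7142…

-335.71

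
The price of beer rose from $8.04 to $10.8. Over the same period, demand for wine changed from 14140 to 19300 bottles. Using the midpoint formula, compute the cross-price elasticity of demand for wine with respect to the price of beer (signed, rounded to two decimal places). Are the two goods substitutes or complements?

1.05; substitutes

%ΔQ_{wine} = (19300 − 14140)/avg = 5160/16720 = 0.308612…
%ΔP_{beer} = (10.8 − 8.04)/avg = 2.76/9.42 = 0.292993…
E_cross = (5160/16720) / (2.76/9.42) = 1.0533…
E_cross > 0 ⇒ the goods are substitutes.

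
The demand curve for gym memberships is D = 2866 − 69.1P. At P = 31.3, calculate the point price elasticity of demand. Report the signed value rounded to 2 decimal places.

-3.08

dD/dP = −69.1. At P = 31.3, D = 2866 − 69.1(31.3) = 703.17.
Ed = (dD/dP)·(P/D) = −69.1 × (31.3/703.17) = -3.0758…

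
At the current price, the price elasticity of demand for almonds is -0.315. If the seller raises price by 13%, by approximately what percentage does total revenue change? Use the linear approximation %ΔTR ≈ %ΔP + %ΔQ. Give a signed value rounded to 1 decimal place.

+8.9%

%ΔQ ≈ Ed × %ΔP = (-0.315) × (+13%) = -4.0950%
%ΔTR ≈ %ΔP + %ΔQ = (+13%) + (-4.0950%) = +8.9050%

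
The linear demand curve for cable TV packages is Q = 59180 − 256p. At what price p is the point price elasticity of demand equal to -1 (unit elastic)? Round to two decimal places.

115.59

Ed = −256p/(59180 − 256p). Set this equal to -1:
256p = 1·(59180 − 256p) ⇒ 256p(1 + 1) = 1·59180
p = 1·59180 / (256·2) = 115.5859…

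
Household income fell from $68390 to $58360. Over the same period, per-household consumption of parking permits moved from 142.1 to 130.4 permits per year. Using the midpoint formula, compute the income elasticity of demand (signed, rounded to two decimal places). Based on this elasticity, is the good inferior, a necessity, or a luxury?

%ΔQ = (130.4 − 142.1)/[( 142.1 + 130.4)/2] = -11.7/136.25 = -0.085871…
%ΔIncome = (58360 − 68390)/[( 68390 + 58360)/2] = -10030/63375 = -0.158264…
E_income = (-11.7/136.25) / (-10030/63375) = 0.5425…
0 < E_income < 1 ⇒ normal good, necessity.

0.54; necessity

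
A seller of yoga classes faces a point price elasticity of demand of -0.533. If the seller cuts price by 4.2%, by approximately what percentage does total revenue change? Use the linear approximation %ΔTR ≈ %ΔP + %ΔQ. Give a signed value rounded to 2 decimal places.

%ΔQ ≈ Ed × %ΔP = (-0.533) × (-4.2%) = +2.2386%
%ΔTR ≈ %ΔP + %ΔQ = (-4.2%) + (+2.2386%) = -1.9614%

-1.96%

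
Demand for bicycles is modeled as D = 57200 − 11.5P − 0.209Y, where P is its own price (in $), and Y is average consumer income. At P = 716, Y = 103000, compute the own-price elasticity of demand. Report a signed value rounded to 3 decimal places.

-0.300

At the given values, D = 57200 − 11.5(716) − 0.209(103000) = 27439.
∂D/∂P = −11.5.
E = (-11.5) × (716/27439) = -0.30008…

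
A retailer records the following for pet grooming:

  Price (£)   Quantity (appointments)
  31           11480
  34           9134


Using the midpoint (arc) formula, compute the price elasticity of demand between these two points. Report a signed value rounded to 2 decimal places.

%ΔQ = (9134 − 11480) / [(11480 + 9134)/2] = -2346/10307 = -0.227612…
%ΔP = (34 − 31) / [(31 + 34)/2] = 3/32.5 = 0.092307…
Arc Ed = %ΔQ / %ΔP = (-2346/10307) / (3/32.5) = -2.4657…

-2.47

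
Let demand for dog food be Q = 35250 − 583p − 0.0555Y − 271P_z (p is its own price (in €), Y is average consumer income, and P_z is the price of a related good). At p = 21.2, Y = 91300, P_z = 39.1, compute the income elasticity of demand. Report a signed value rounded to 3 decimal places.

At the given values, Q = 35250 − 583(21.2) − 0.0555(91300) − 271(39.1) = 7227.15.
∂Q/∂Y = -0.0555.
E = (-0.0555) × (91300/7227.15) = -0.70112…

-0.701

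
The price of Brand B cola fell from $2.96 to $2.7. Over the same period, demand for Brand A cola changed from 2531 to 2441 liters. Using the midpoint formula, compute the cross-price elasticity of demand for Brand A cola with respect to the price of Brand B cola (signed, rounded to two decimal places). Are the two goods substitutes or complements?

%ΔQ_{Brand A cola} = (2441 − 2531)/avg = -90/2486 = -0.036202…
%ΔP_{Brand B cola} = (2.7 − 2.96)/avg = -0.26/2.83 = -0.091872…
E_cross = (-90/2486) / (-0.26/2.83) = 0.3940…
E_cross > 0 ⇒ the goods are substitutes.

0.39; substitutes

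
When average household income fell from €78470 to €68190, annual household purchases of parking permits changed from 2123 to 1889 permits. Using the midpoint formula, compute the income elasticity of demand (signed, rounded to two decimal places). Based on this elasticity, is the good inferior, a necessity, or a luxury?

%ΔQ = (1889 − 2123)/[( 2123 + 1889)/2] = -234/2006 = -0.116650…
%ΔIncome = (68190 − 78470)/[( 78470 + 68190)/2] = -10280/73330 = -0.140188…
E_income = (-234/2006) / (-10280/73330) = 0.8320…
0 < E_income < 1 ⇒ normal good, necessity.

0.83; necessity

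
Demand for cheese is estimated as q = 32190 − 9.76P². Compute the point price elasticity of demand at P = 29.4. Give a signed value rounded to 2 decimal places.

-0.71

dq/dP = −2·9.76·P = -573.888. At P = 29.4, q = 23753.8464.
Ed = (dq/dP)·(P/q) = (-573.888) × (29.4/23753.8464) = -0.7102…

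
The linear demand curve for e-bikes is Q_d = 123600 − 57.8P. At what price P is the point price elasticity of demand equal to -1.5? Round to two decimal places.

Ed = −57.8P/(123600 − 57.8P). Set this equal to -1.5:
57.8P = 1.5·(123600 − 57.8P) ⇒ 57.8P(1 + 1.5) = 1.5·123600
P = 1.5·123600 / (57.8·2.5) = 1283.0449…

1283.04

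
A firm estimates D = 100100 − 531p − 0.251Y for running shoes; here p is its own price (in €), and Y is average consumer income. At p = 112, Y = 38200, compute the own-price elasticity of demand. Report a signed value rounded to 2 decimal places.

-1.92

At the given values, D = 100100 − 531(112) − 0.251(38200) = 31039.8.
∂D/∂p = −531.
E = (-531) × (112/31039.8) = -1.9159…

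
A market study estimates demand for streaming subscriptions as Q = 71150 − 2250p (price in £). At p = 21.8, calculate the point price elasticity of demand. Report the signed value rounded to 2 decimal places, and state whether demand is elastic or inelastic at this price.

dQ/dp = −2250. At p = 21.8, Q = 71150 − 2250(21.8) = 22100.
Ed = (dQ/dp)·(p/Q) = −2250 × (21.8/22100) = -2.2194…
|Ed| = 2.22 > 1, so demand is elastic.

-2.22; elastic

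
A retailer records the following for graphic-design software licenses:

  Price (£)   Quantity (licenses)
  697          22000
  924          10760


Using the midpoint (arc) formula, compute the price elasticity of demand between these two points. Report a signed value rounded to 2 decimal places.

-2.45

%ΔQ = (10760 − 22000) / [(22000 + 10760)/2] = -11240/16380 = -0.686202…
%ΔP = (924 − 697) / [(697 + 924)/2] = 227/810.5 = 0.280074…
Arc Ed = %ΔQ / %ΔP = (-11240/16380) / (227/810.5) = -2.4500…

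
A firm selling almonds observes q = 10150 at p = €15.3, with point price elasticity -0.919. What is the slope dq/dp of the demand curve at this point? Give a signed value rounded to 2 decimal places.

Ed = (dq/dp)·(p/q) ⇒ dq/dp = Ed·q/p = (-0.919)·10150/15.3 = -609.6633…

-609.66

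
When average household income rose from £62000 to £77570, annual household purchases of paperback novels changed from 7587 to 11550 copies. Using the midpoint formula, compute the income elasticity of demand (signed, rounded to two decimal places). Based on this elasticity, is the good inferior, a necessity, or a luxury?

%ΔQ = (11550 − 7587)/[( 7587 + 11550)/2] = 3963/9568.5 = 0.414171…
%ΔIncome = (77570 − 62000)/[( 62000 + 77570)/2] = 15570/69785 = 0.223113…
E_income = (3963/9568.5) / (15570/69785) = 1.8563…
E_income > 1 ⇒ normal good, luxury.

1.86; luxury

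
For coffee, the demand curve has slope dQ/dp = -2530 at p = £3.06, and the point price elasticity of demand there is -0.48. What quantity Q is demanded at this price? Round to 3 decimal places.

Ed = (dQ/dp)·(p/Q) ⇒ Q = (dQ/dp)·p/Ed = (-2530)·3.06/(-0.48) = 16128.75

16128.750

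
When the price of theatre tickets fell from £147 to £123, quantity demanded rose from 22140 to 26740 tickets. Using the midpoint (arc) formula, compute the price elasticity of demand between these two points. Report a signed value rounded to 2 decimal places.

%ΔQ = (26740 − 22140) / [(22140 + 26740)/2] = 4600/24440 = 0.188216…
%ΔP = (123 − 147) / [(147 + 123)/2] = -24/135 = -0.177777…
Arc Ed = %ΔQ / %ΔP = (4600/24440) / (-24/135) = -1.0587…

-1.06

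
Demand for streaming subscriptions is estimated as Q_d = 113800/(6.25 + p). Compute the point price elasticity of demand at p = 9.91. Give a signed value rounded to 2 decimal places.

-0.61

dQ_d/dp = −113800/(6.25 + p)² = -435.772. At p = 9.91, Q_d = 7042.08.
Ed = (dQ_d/dp)·(p/Q_d) = (-435.772) × (9.91/7042.08) = -0.6132…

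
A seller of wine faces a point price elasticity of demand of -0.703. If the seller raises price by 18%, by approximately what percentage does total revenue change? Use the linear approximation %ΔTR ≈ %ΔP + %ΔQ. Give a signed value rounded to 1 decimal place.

%ΔQ ≈ Ed × %ΔP = (-0.703) × (+18%) = -12.6540%
%ΔTR ≈ %ΔP + %ΔQ = (+18%) + (-12.6540%) = +5.3460%

+5.3%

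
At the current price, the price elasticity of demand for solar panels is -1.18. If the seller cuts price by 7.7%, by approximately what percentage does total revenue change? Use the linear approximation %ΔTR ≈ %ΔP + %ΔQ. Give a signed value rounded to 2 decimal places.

+1.39%

%ΔQ ≈ Ed × %ΔP = (-1.18) × (-7.7%) = +9.0860%
%ΔTR ≈ %ΔP + %ΔQ = (-7.7%) + (+9.0860%) = +1.3860%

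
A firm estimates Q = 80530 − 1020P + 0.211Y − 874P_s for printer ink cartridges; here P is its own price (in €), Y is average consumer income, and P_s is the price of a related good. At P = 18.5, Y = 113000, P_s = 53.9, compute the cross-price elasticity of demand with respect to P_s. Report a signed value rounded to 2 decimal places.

-1.23

At the given values, Q = 80530 − 1020(18.5) + 0.211(113000) − 874(53.9) = 38394.4.
∂Q/∂P_s = -874.
E = (-874) × (53.9/38394.4) = -1.2269…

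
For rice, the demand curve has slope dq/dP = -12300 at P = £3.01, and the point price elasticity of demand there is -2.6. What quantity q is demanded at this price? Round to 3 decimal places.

14239.615

Ed = (dq/dP)·(P/q) ⇒ q = (dq/dP)·P/Ed = (-12300)·3.01/(-2.6) = 14239.61538…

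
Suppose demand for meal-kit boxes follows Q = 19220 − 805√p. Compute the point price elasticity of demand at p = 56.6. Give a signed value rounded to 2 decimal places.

dQ/dp = −805/(2√p) = -53.5005. At p = 56.6, Q = 13163.7.
Ed = (dQ/dp)·(p/Q) = (-53.5005) × (56.6/13163.7) = -0.2300…

-0.23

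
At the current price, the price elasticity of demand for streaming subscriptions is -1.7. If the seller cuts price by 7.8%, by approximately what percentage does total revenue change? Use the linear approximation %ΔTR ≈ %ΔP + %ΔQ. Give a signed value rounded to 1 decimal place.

+5.5%

%ΔQ ≈ Ed × %ΔP = (-1.7) × (-7.8%) = +13.2600%
%ΔTR ≈ %ΔP + %ΔQ = (-7.8%) + (+13.2600%) = +5.4600%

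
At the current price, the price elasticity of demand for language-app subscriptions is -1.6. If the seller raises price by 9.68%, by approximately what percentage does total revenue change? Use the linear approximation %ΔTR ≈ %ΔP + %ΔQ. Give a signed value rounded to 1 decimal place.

-5.8%

%ΔQ ≈ Ed × %ΔP = (-1.6) × (+9.68%) = -15.4880%
%ΔTR ≈ %ΔP + %ΔQ = (+9.68%) + (-15.4880%) = -5.8080%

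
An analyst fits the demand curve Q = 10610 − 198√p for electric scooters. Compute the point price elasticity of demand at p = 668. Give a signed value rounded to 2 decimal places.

-0.47

dQ/dp = −198/(2√p) = -3.83043. At p = 668, Q = 5492.55.
Ed = (dQ/dp)·(p/Q) = (-3.83043) × (668/5492.55) = -0.4658…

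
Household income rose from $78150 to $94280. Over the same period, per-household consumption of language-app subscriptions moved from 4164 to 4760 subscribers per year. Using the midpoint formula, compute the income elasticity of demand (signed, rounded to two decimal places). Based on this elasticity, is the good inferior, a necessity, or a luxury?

0.71; necessity

%ΔQ = (4760 − 4164)/[( 4164 + 4760)/2] = 596/4462 = 0.133572…
%ΔIncome = (94280 − 78150)/[( 78150 + 94280)/2] = 16130/86215 = 0.187090…
E_income = (596/4462) / (16130/86215) = 0.7139…
0 < E_income < 1 ⇒ normal good, necessity.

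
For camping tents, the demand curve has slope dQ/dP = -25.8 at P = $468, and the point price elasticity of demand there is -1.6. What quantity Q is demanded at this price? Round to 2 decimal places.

7546.50

Ed = (dQ/dP)·(P/Q) ⇒ Q = (dQ/dP)·P/Ed = (-25.8)·468/(-1.6) = 7546.5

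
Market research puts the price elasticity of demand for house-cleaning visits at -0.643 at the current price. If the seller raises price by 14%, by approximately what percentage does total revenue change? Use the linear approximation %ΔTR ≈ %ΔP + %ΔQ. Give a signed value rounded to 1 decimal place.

%ΔQ ≈ Ed × %ΔP = (-0.643) × (+14%) = -9.0020%
%ΔTR ≈ %ΔP + %ΔQ = (+14%) + (-9.0020%) = +4.9980%

+5.0%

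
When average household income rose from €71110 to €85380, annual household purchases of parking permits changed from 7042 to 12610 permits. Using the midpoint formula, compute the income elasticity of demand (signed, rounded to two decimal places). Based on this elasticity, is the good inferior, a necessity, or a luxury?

3.11; luxury

%ΔQ = (12610 − 7042)/[( 7042 + 12610)/2] = 5568/9826 = 0.566659…
%ΔIncome = (85380 − 71110)/[( 71110 + 85380)/2] = 14270/78245 = 0.182375…
E_income = (5568/9826) / (14270/78245) = 3.1070…
E_income > 1 ⇒ normal good, luxury.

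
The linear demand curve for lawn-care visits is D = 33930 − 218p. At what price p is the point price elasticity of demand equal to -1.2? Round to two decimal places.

84.90

Ed = −218p/(33930 − 218p). Set this equal to -1.2:
218p = 1.2·(33930 − 218p) ⇒ 218p(1 + 1.2) = 1.2·33930
p = 1.2·33930 / (218·2.2) = 84.8957…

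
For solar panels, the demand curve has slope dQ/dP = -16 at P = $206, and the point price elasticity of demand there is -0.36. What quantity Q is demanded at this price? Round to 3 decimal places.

Ed = (dQ/dP)·(P/Q) ⇒ Q = (dQ/dP)·P/Ed = (-16)·206/(-0.36) = 9155.55555…

9155.556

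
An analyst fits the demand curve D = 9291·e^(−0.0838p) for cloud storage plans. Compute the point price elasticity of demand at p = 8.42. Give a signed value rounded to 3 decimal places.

-0.706

dD/dp = −0.0838·D = -384.477. At p = 8.42, D = 4588.03.
Ed = (dD/dp)·(p/D) = (-384.477) × (8.42/4588.03) = -0.70559…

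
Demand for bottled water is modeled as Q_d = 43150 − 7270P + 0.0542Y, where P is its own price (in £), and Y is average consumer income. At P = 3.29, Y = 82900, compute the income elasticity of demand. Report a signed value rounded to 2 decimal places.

At the given values, Q_d = 43150 − 7270(3.29) + 0.0542(82900) = 23724.88.
∂Q_d/∂Y = 0.0542.
E = (0.0542) × (82900/23724.88) = 0.1893…

0.19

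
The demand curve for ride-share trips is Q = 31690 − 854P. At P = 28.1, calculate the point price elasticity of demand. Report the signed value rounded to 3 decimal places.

dQ/dP = −854. At P = 28.1, Q = 31690 − 854(28.1) = 7692.6.
Ed = (dQ/dP)·(P/Q) = −854 × (28.1/7692.6) = -3.11954…

-3.120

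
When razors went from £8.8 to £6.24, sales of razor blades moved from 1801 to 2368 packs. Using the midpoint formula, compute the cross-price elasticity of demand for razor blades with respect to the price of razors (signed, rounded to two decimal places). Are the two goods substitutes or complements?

%ΔQ_{razor blades} = (2368 − 1801)/avg = 567/2084.5 = 0.272007…
%ΔP_{razors} = (6.24 − 8.8)/avg = -2.56/7.52 = -0.340425…
E_cross = (567/2084.5) / (-2.56/7.52) = -0.7990…
E_cross < 0 ⇒ the goods are complements.

-0.80; complements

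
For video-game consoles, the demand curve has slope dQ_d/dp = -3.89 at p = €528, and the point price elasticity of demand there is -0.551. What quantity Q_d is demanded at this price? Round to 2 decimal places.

3727.62

Ed = (dQ_d/dp)·(p/Q_d) ⇒ Q_d = (dQ_d/dp)·p/Ed = (-3.89)·528/(-0.551) = 3727.6225…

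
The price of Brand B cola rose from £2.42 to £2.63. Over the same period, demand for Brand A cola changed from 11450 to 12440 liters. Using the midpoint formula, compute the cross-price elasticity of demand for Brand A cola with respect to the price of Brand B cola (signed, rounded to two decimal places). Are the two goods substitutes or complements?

1.00; substitutes

%ΔQ_{Brand A cola} = (12440 − 11450)/avg = 990/11945 = 0.082879…
%ΔP_{Brand B cola} = (2.63 − 2.42)/avg = 0.21/2.525 = 0.083168…
E_cross = (990/11945) / (0.21/2.525) = 0.9965…
E_cross > 0 ⇒ the goods are substitutes.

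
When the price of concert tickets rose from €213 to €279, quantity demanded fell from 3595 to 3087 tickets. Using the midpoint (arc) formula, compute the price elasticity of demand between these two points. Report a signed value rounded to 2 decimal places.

%ΔQ = (3087 − 3595) / [(3595 + 3087)/2] = -508/3341 = -0.152050…
%ΔP = (279 − 213) / [(213 + 279)/2] = 66/246 = 0.268292…
Arc Ed = %ΔQ / %ΔP = (-508/3341) / (66/246) = -0.5667…

-0.57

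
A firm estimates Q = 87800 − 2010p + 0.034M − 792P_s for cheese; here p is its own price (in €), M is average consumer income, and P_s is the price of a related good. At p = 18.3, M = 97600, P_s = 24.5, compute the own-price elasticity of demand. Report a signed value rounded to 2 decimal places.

-1.05

At the given values, Q = 87800 − 2010(18.3) + 0.034(97600) − 792(24.5) = 34931.4.
∂Q/∂p = −2010.
E = (-2010) × (18.3/34931.4) = -1.0530…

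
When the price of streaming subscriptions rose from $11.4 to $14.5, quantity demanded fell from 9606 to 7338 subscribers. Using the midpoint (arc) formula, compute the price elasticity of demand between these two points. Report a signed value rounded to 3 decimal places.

%ΔQ = (7338 − 9606) / [(9606 + 7338)/2] = -2268/8472 = -0.267705…
%ΔP = (14.5 − 11.4) / [(11.4 + 14.5)/2] = 3.1/12.95 = 0.239382…
Arc Ed = %ΔQ / %ΔP = (-2268/8472) / (3.1/12.95) = -1.11831…

-1.118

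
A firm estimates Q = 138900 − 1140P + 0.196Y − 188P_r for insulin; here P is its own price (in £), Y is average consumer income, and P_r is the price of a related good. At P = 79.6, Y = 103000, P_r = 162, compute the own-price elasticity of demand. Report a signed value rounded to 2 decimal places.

-2.40

At the given values, Q = 138900 − 1140(79.6) + 0.196(103000) − 188(162) = 37888.
∂Q/∂P = −1140.
E = (-1140) × (79.6/37888) = -2.3950…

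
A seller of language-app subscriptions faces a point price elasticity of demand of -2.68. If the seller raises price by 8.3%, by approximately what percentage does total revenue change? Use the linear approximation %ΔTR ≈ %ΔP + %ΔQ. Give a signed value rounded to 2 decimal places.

%ΔQ ≈ Ed × %ΔP = (-2.68) × (+8.3%) = -22.2440%
%ΔTR ≈ %ΔP + %ΔQ = (+8.3%) + (-22.2440%) = -13.9440%

-13.94%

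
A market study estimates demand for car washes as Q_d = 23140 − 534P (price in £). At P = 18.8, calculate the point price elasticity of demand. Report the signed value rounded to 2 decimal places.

-0.77

dQ_d/dP = −534. At P = 18.8, Q_d = 23140 − 534(18.8) = 13100.8.
Ed = (dQ_d/dP)·(P/Q_d) = −534 × (18.8/13100.8) = -0.7663…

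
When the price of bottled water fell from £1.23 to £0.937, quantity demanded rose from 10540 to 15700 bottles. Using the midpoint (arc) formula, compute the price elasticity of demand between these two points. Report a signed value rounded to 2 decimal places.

%ΔQ = (15700 − 10540) / [(10540 + 15700)/2] = 5160/13120 = 0.393292…
%ΔP = (0.937 − 1.23) / [(1.23 + 0.937)/2] = -0.293/1.0835 = -0.270419…
Arc Ed = %ΔQ / %ΔP = (5160/13120) / (-0.293/1.0835) = -1.4543…

-1.45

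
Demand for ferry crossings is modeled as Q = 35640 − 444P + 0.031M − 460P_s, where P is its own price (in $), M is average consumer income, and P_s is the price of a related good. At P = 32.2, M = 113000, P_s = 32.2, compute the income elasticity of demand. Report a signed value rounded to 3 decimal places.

At the given values, Q = 35640 − 444(32.2) + 0.031(113000) − 460(32.2) = 10034.2.
∂Q/∂M = 0.031.
E = (0.031) × (113000/10034.2) = 0.34910…

0.349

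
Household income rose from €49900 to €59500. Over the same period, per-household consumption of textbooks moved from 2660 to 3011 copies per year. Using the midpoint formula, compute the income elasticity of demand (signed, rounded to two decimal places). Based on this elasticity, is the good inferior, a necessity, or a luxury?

0.71; necessity

%ΔQ = (3011 − 2660)/[( 2660 + 3011)/2] = 351/2835.5 = 0.123787…
%ΔIncome = (59500 − 49900)/[( 49900 + 59500)/2] = 9600/54700 = 0.175502…
E_income = (351/2835.5) / (9600/54700) = 0.7053…
0 < E_income < 1 ⇒ normal good, necessity.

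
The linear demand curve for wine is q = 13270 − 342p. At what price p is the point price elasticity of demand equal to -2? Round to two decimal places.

25.87

Ed = −342p/(13270 − 342p). Set this equal to -2:
342p = 2·(13270 − 342p) ⇒ 342p(1 + 2) = 2·13270
p = 2·13270 / (342·3) = 25.8674…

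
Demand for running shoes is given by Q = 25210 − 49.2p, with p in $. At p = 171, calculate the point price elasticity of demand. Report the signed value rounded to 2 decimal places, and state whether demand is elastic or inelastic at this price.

dQ/dp = −49.2. At p = 171, Q = 25210 − 49.2(171) = 16796.8.
Ed = (dQ/dp)·(p/Q) = −49.2 × (171/16796.8) = -0.5008…
|Ed| = 0.50 < 1, so demand is inelastic.

-0.50; inelastic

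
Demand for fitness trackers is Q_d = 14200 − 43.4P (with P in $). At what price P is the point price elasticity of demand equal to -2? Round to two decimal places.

Ed = −43.4P/(14200 − 43.4P). Set this equal to -2:
43.4P = 2·(14200 − 43.4P) ⇒ 43.4P(1 + 2) = 2·14200
P = 2·14200 / (43.4·3) = 218.1259…

218.13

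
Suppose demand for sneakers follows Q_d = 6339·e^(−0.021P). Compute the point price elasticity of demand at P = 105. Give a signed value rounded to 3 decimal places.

-2.205

dQ_d/dP = −0.021·Q_d = -14.6764. At P = 105, Q_d = 698.878.
Ed = (dQ_d/dP)·(P/Q_d) = (-14.6764) × (105/698.878) = -2.205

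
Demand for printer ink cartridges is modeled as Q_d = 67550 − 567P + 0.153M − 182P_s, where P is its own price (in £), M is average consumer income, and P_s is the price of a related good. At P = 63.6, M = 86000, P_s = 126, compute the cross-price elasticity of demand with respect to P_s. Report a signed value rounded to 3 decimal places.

-1.056

At the given values, Q_d = 67550 − 567(63.6) + 0.153(86000) − 182(126) = 21714.8.
∂Q_d/∂P_s = -182.
E = (-182) × (126/21714.8) = -1.05605…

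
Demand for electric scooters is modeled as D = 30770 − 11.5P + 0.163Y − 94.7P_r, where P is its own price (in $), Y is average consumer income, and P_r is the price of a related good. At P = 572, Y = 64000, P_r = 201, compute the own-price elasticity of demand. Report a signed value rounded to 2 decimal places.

-0.42

At the given values, D = 30770 − 11.5(572) + 0.163(64000) − 94.7(201) = 15589.3.
∂D/∂P = −11.5.
E = (-11.5) × (572/15589.3) = -0.4219…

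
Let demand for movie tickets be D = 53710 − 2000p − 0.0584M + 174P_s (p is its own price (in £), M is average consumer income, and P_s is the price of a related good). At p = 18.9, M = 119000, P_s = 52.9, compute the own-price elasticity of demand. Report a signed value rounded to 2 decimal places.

At the given values, D = 53710 − 2000(18.9) − 0.0584(119000) + 174(52.9) = 18165.
∂D/∂p = −2000.
E = (-2000) × (18.9/18165) = -2.0809…

-2.08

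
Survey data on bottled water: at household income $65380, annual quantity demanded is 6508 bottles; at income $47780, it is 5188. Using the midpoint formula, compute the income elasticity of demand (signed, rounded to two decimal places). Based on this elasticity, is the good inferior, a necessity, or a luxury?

0.73; necessity

%ΔQ = (5188 − 6508)/[( 6508 + 5188)/2] = -1320/5848 = -0.225718…
%ΔIncome = (47780 − 65380)/[( 65380 + 47780)/2] = -17600/56580 = -0.311063…
E_income = (-1320/5848) / (-17600/56580) = 0.7256…
0 < E_income < 1 ⇒ normal good, necessity.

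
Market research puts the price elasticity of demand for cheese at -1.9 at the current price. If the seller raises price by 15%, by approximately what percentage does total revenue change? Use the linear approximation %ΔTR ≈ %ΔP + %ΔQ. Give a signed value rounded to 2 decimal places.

-13.50%

%ΔQ ≈ Ed × %ΔP = (-1.9) × (+15%) = -28.5000%
%ΔTR ≈ %ΔP + %ΔQ = (+15%) + (-28.5000%) = -13.5000%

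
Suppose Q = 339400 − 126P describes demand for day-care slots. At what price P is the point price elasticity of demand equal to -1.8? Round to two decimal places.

1731.63

Ed = −126P/(339400 − 126P). Set this equal to -1.8:
126P = 1.8·(339400 − 126P) ⇒ 126P(1 + 1.8) = 1.8·339400
P = 1.8·339400 / (126·2.8) = 1731.6326…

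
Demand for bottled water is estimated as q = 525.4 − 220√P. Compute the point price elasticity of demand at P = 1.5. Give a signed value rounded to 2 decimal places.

dq/dP = −220/(2√P) = -89.8146. At P = 1.5, q = 255.956.
Ed = (dq/dP)·(P/q) = (-89.8146) × (1.5/255.956) = -0.5263…

-0.53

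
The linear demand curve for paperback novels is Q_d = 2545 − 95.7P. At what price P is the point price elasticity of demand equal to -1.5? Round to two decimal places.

Ed = −95.7P/(2545 − 95.7P). Set this equal to -1.5:
95.7P = 1.5·(2545 − 95.7P) ⇒ 95.7P(1 + 1.5) = 1.5·2545
P = 1.5·2545 / (95.7·2.5) = 15.9561…

15.96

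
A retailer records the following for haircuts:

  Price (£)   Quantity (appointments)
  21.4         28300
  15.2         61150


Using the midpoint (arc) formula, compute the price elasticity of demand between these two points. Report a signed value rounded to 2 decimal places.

%ΔQ = (61150 − 28300) / [(28300 + 61150)/2] = 32850/44725 = 0.734488…
%ΔP = (15.2 − 21.4) / [(21.4 + 15.2)/2] = -6.2/18.3 = -0.338797…
Arc Ed = %ΔQ / %ΔP = (32850/44725) / (-6.2/18.3) = -2.1679…

-2.17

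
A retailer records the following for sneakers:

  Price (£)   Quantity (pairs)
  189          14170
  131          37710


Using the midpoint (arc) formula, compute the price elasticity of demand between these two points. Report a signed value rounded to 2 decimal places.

-2.50

%ΔQ = (37710 − 14170) / [(14170 + 37710)/2] = 23540/25940 = 0.907478…
%ΔP = (131 − 189) / [(189 + 131)/2] = -58/160 = -0.3625
Arc Ed = %ΔQ / %ΔP = (23540/25940) / (-58/160) = -2.5033…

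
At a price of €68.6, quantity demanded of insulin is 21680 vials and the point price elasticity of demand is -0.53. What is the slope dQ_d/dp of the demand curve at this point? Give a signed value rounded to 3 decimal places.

Ed = (dQ_d/dp)·(p/Q_d) ⇒ dQ_d/dp = Ed·Q_d/p = (-0.53)·21680/68.6 = -167.49854…

-167.499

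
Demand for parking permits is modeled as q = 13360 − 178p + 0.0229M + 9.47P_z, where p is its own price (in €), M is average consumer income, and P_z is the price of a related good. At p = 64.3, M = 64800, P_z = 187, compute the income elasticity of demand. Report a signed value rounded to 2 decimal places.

At the given values, q = 13360 − 178(64.3) + 0.0229(64800) + 9.47(187) = 5169.41.
∂q/∂M = 0.0229.
E = (0.0229) × (64800/5169.41) = 0.2870…

0.29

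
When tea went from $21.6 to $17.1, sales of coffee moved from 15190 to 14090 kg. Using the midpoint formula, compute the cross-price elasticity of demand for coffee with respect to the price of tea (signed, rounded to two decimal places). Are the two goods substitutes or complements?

0.32; substitutes

%ΔQ_{coffee} = (14090 − 15190)/avg = -1100/14640 = -0.075136…
%ΔP_{tea} = (17.1 − 21.6)/avg = -4.5/19.35 = -0.232558…
E_cross = (-1100/14640) / (-4.5/19.35) = 0.3230…
E_cross > 0 ⇒ the goods are substitutes.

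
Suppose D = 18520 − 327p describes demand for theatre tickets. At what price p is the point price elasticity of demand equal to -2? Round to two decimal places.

37.76

Ed = −327p/(18520 − 327p). Set this equal to -2:
327p = 2·(18520 − 327p) ⇒ 327p(1 + 2) = 2·18520
p = 2·18520 / (327·3) = 37.7573…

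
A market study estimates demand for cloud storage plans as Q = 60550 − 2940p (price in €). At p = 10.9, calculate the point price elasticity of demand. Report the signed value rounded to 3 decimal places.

dQ/dp = −2940. At p = 10.9, Q = 60550 − 2940(10.9) = 28504.
Ed = (dQ/dp)·(p/Q) = −2940 × (10.9/28504) = -1.12426…

-1.124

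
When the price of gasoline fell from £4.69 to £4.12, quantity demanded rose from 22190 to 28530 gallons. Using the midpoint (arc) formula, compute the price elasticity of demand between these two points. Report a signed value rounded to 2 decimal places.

%ΔQ = (28530 − 22190) / [(22190 + 28530)/2] = 6340/25360 = 0.25
%ΔP = (4.12 − 4.69) / [(4.69 + 4.12)/2] = -0.57/4.405 = -0.129398…
Arc Ed = %ΔQ / %ΔP = (6340/25360) / (-0.57/4.405) = -1.9320…

-1.93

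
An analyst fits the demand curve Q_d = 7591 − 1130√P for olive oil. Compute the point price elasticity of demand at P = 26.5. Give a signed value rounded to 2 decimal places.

-1.64

dQ_d/dP = −1130/(2√P) = -109.755. At P = 26.5, Q_d = 1773.97.
Ed = (dQ_d/dP)·(P/Q_d) = (-109.755) × (26.5/1773.97) = -1.6395…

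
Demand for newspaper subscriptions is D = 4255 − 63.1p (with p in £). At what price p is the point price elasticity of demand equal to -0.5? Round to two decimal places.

22.48

Ed = −63.1p/(4255 − 63.1p). Set this equal to -0.5:
63.1p = 0.5·(4255 − 63.1p) ⇒ 63.1p(1 + 0.5) = 0.5·4255
p = 0.5·4255 / (63.1·1.5) = 22.4775…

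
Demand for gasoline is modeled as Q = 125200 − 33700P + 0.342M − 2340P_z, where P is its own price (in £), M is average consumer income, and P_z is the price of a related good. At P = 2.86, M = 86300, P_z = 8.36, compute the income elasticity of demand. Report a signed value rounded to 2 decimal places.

At the given values, Q = 125200 − 33700(2.86) + 0.342(86300) − 2340(8.36) = 38770.2.
∂Q/∂M = 0.342.
E = (0.342) × (86300/38770.2) = 0.7612…

0.76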